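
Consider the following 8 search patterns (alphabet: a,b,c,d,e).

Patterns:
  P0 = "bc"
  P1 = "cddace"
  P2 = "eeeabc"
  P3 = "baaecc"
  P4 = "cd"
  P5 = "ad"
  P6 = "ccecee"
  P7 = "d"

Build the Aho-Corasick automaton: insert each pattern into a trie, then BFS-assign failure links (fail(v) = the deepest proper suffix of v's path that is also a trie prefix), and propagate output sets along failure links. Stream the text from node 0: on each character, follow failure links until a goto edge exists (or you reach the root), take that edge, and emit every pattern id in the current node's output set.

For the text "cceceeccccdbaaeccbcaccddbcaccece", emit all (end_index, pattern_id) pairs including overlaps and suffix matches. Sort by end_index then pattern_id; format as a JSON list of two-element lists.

Build automaton:
Trie nodes:
  0='ε' goto a→20 b→1 c→3 d→27 e→9
  1='b' goto a→15 c→2
  2='bc' goto ·  ←P0
  3='c' goto c→22 d→4
  4='cd' goto d→5  ←P4
  5='cdd' goto a→6
  6='cdda' goto c→7
  7='cddac' goto e→8
  8='cddace' goto ·  ←P1
  9='e' goto e→10
  10='ee' goto e→11
  11='eee' goto a→12
  12='eeea' goto b→13
  13='eeeab' goto c→14
  14='eeeabc' goto ·  ←P2
  15='ba' goto a→16
  16='baa' goto e→17
  17='baae' goto c→18
  18='baaec' goto c→19
  19='baaecc' goto ·  ←P3
  20='a' goto d→21
  21='ad' goto ·  ←P5
  22='cc' goto e→23
  23='cce' goto c→24
  24='ccec' goto e→25
  25='ccece' goto e→26
  26='ccecee' goto ·  ←P6
  27='d' goto ·  ←P7

BFS fail/out derivation:
  n1('b'): parent n0 fail=0; on 'b' 0 → fail=0;  out ∅∪∅=∅
  n3('c'): parent n0 fail=0; on 'c' 0 → fail=0;  out ∅∪∅=∅
  n9('e'): parent n0 fail=0; on 'e' 0 → fail=0;  out ∅∪∅=∅
  n20('a'): parent n0 fail=0; on 'a' 0 → fail=0;  out ∅∪∅=∅
  n27('d'): parent n0 fail=0; on 'd' 0 → fail=0;  out {7}∪∅={7}
  n2('bc'): parent n1 fail=0; on 'c' 0 → fail=3;  out {0}∪∅={0}
  n4('cd'): parent n3 fail=0; on 'd' 0 → fail=27;  out {4}∪{7}={4,7}
  n10('ee'): parent n9 fail=0; on 'e' 0 → fail=9;  out ∅∪∅=∅
  n15('ba'): parent n1 fail=0; on 'a' 0 → fail=20;  out ∅∪∅=∅
  n21('ad'): parent n20 fail=0; on 'd' 0 → fail=27;  out {5}∪{7}={5,7}
  n22('cc'): parent n3 fail=0; on 'c' 0 → fail=3;  out ∅∪∅=∅
  n5('cdd'): parent n4 fail=27; on 'd' 27→0 → fail=27;  out ∅∪{7}={7}
  n11('eee'): parent n10 fail=9; on 'e' 9 → fail=10;  out ∅∪∅=∅
  n16('baa'): parent n15 fail=20; on 'a' 20→0 → fail=20;  out ∅∪∅=∅
  n23('cce'): parent n22 fail=3; on 'e' 3→0 → fail=9;  out ∅∪∅=∅
  n6('cdda'): parent n5 fail=27; on 'a' 27→0 → fail=20;  out ∅∪∅=∅
  n12('eeea'): parent n11 fail=10; on 'a' 10→9→0 → fail=20;  out ∅∪∅=∅
  n17('baae'): parent n16 fail=20; on 'e' 20→0 → fail=9;  out ∅∪∅=∅
  n24('ccec'): parent n23 fail=9; on 'c' 9→0 → fail=3;  out ∅∪∅=∅
  n7('cddac'): parent n6 fail=20; on 'c' 20→0 → fail=3;  out ∅∪∅=∅
  n13('eeeab'): parent n12 fail=20; on 'b' 20→0 → fail=1;  out ∅∪∅=∅
  n18('baaec'): parent n17 fail=9; on 'c' 9→0 → fail=3;  out ∅∪∅=∅
  n25('ccece'): parent n24 fail=3; on 'e' 3→0 → fail=9;  out ∅∪∅=∅
  n8('cddace'): parent n7 fail=3; on 'e' 3→0 → fail=9;  out {1}∪∅={1}
  n14('eeeabc'): parent n13 fail=1; on 'c' 1 → fail=2;  out {2}∪{0}={0,2}
  n19('baaecc'): parent n18 fail=3; on 'c' 3 → fail=22;  out {3}∪∅={3}
  n26('ccecee'): parent n25 fail=9; on 'e' 9 → fail=10;  out {6}∪∅={6}

Text stream:
i=0 'c': node 0→3
i=1 'c': node 3→22
i=2 'e': node 22→23
i=3 'c': node 23→24
i=4 'e': node 24→25
i=5 'e': node 25→26  emit P6@[0:5]
i=6 'c': node 26→3 (fail-walked)
i=7 'c': node 3→22
i=8 'c': node 22→22 (fail-walked)
i=9 'c': node 22→22 (fail-walked)
i=10 'd': node 22→4 (fail-walked)  emit P4@[9:10],P7@[10:10]
i=11 'b': node 4→1 (fail-walked)
i=12 'a': node 1→15
i=13 'a': node 15→16
i=14 'e': node 16→17
i=15 'c': node 17→18
i=16 'c': node 18→19  emit P3@[11:16]
i=17 'b': node 19→1 (fail-walked)
i=18 'c': node 1→2  emit P0@[17:18]
i=19 'a': node 2→20 (fail-walked)
i=20 'c': node 20→3 (fail-walked)
i=21 'c': node 3→22
i=22 'd': node 22→4 (fail-walked)  emit P4@[21:22],P7@[22:22]
i=23 'd': node 4→5  emit P7@[23:23]
i=24 'b': node 5→1 (fail-walked)
i=25 'c': node 1→2  emit P0@[24:25]
i=26 'a': node 2→20 (fail-walked)
i=27 'c': node 20→3 (fail-walked)
i=28 'c': node 3→22
i=29 'e': node 22→23
i=30 'c': node 23→24
i=31 'e': node 24→25

All matches (sorted): [[5,6],[10,4],[10,7],[16,3],[18,0],[22,4],[22,7],[23,7],[25,0]]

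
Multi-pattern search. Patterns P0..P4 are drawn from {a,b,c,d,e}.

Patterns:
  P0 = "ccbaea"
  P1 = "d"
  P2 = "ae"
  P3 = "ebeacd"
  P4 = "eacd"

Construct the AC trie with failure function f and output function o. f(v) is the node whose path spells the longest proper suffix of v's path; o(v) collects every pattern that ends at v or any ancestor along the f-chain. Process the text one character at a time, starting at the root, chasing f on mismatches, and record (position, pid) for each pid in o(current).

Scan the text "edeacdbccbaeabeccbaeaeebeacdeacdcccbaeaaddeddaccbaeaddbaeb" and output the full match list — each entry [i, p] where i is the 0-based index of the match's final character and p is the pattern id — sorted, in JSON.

Build:
Trie nodes:
  0='ε' goto a→8 c→1 d→7 e→10
  1='c' goto c→2
  2='cc' goto b→3
  3='ccb' goto a→4
  4='ccba' goto e→5
  5='ccbae' goto a→6
  6='ccbaea' goto ·  [P0 ends]
  7='d' goto ·  [P1 ends]
  8='a' goto e→9
  9='ae' goto ·  [P2 ends]
  10='e' goto a→16 b→11
  11='eb' goto e→12
  12='ebe' goto a→13
  13='ebea' goto c→14
  14='ebeac' goto d→15
  15='ebeacd' goto ·  [P3 ends]
  16='ea' goto c→17
  17='eac' goto d→18
  18='eacd' goto ·  [P4 ends]

BFS fail/out derivation:
  fail(1) 'c': from fail(0)=0 chase 'c': 0 ⇒ 0;  out=∅∪out(0)=∅
  fail(7) 'd': from fail(0)=0 chase 'd': 0 ⇒ 0;  out={1}∪out(0)={1}
  fail(8) 'a': from fail(0)=0 chase 'a': 0 ⇒ 0;  out=∅∪out(0)=∅
  fail(10) 'e': from fail(0)=0 chase 'e': 0 ⇒ 0;  out=∅∪out(0)=∅
  fail(2) 'cc': from fail(1)=0 chase 'c': 0 ⇒ 1;  out=∅∪out(1)=∅
  fail(9) 'ae': from fail(8)=0 chase 'e': 0 ⇒ 10;  out={2}∪out(10)={2}
  fail(11) 'eb': from fail(10)=0 chase 'b': 0 ⇒ 0;  out=∅∪out(0)=∅
  fail(16) 'ea': from fail(10)=0 chase 'a': 0 ⇒ 8;  out=∅∪out(8)=∅
  fail(3) 'ccb': from fail(2)=1 chase 'b': 1→0 ⇒ 0;  out=∅∪out(0)=∅
  fail(12) 'ebe': from fail(11)=0 chase 'e': 0 ⇒ 10;  out=∅∪out(10)=∅
  fail(17) 'eac': from fail(16)=8 chase 'c': 8→0 ⇒ 1;  out=∅∪out(1)=∅
  fail(4) 'ccba': from fail(3)=0 chase 'a': 0 ⇒ 8;  out=∅∪out(8)=∅
  fail(13) 'ebea': from fail(12)=10 chase 'a': 10 ⇒ 16;  out=∅∪out(16)=∅
  fail(18) 'eacd': from fail(17)=1 chase 'd': 1→0 ⇒ 7;  out={4}∪out(7)={1,4}
  fail(5) 'ccbae': from fail(4)=8 chase 'e': 8 ⇒ 9;  out=∅∪out(9)={2}
  fail(14) 'ebeac': from fail(13)=16 chase 'c': 16 ⇒ 17;  out=∅∪out(17)=∅
  fail(6) 'ccbaea': from fail(5)=9 chase 'a': 9→10 ⇒ 16;  out={0}∪out(16)={0}
  fail(15) 'ebeacd': from fail(14)=17 chase 'd': 17 ⇒ 18;  out={3}∪out(18)={1,3,4}

Scan:
[0] read 'e'  n0⇒n10
[1] read 'd'  n10⇒n7 (via fail)  → match P1@[1:1]
[2] read 'e'  n7⇒n10 (via fail)
[3] read 'a'  n10⇒n16
[4] read 'c'  n16⇒n17
[5] read 'd'  n17⇒n18  → match P1@[5:5],P4@[2:5]
[6] read 'b'  n18⇒n0 (via fail)
[7] read 'c'  n0⇒n1
[8] read 'c'  n1⇒n2
[9] read 'b'  n2⇒n3
[10] read 'a'  n3⇒n4
[11] read 'e'  n4⇒n5  → match P2@[10:11]
[12] read 'a'  n5⇒n6  → match P0@[7:12]
[13] read 'b'  n6⇒n0 (via fail)
[14] read 'e'  n0⇒n10
[15] read 'c'  n10⇒n1 (via fail)
[16] read 'c'  n1⇒n2
[17] read 'b'  n2⇒n3
[18] read 'a'  n3⇒n4
[19] read 'e'  n4⇒n5  → match P2@[18:19]
[20] read 'a'  n5⇒n6  → match P0@[15:20]
[21] read 'e'  n6⇒n9 (via fail)  → match P2@[20:21]
[22] read 'e'  n9⇒n10 (via fail)
[23] read 'b'  n10⇒n11
[24] read 'e'  n11⇒n12
[25] read 'a'  n12⇒n13
[26] read 'c'  n13⇒n14
[27] read 'd'  n14⇒n15  → match P1@[27:27],P3@[22:27],P4@[24:27]
[28] read 'e'  n15⇒n10 (via fail)
[29] read 'a'  n10⇒n16
[30] read 'c'  n16⇒n17
[31] read 'd'  n17⇒n18  → match P1@[31:31],P4@[28:31]
[32] read 'c'  n18⇒n1 (via fail)
[33] read 'c'  n1⇒n2
[34] read 'c'  n2⇒n2 (via fail)
[35] read 'b'  n2⇒n3
[36] read 'a'  n3⇒n4
[37] read 'e'  n4⇒n5  → match P2@[36:37]
[38] read 'a'  n5⇒n6  → match P0@[33:38]
[39] read 'a'  n6⇒n8 (via fail)
[40] read 'd'  n8⇒n7 (via fail)  → match P1@[40:40]
[41] read 'd'  n7⇒n7 (via fail)  → match P1@[41:41]
[42] read 'e'  n7⇒n10 (via fail)
[43] read 'd'  n10⇒n7 (via fail)  → match P1@[43:43]
[44] read 'd'  n7⇒n7 (via fail)  → match P1@[44:44]
[45] read 'a'  n7⇒n8 (via fail)
[46] read 'c'  n8⇒n1 (via fail)
[47] read 'c'  n1⇒n2
[48] read 'b'  n2⇒n3
[49] read 'a'  n3⇒n4
[50] read 'e'  n4⇒n5  → match P2@[49:50]
[51] read 'a'  n5⇒n6  → match P0@[46:51]
[52] read 'd'  n6⇒n7 (via fail)  → match P1@[52:52]
[53] read 'd'  n7⇒n7 (via fail)  → match P1@[53:53]
[54] read 'b'  n7⇒n0 (via fail)
[55] read 'a'  n0⇒n8
[56] read 'e'  n8⇒n9  → match P2@[55:56]
[57] read 'b'  n9⇒n11 (via fail)

Matches: [[1,1],[5,1],[5,4],[11,2],[12,0],[19,2],[20,0],[21,2],[27,1],[27,3],[27,4],[31,1],[31,4],[37,2],[38,0],[40,1],[41,1],[43,1],[44,1],[50,2],[51,0],[52,1],[53,1],[56,2]]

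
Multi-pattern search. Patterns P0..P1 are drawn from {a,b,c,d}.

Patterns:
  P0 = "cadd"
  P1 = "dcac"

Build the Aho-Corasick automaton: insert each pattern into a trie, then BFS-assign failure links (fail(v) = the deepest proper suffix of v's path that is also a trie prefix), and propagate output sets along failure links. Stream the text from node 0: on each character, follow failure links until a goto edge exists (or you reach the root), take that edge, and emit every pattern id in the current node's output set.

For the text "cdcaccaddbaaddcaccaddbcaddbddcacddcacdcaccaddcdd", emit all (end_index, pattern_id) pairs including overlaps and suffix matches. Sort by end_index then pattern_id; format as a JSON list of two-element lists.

Build automaton:
Trie (insert patterns):
  0='ε' goto c→1 d→5
  1='c' goto a→2
  2='ca' goto d→3
  3='cad' goto d→4
  4='cadd' goto ·  [P0 ends]
  5='d' goto c→6
  6='dc' goto a→7
  7='dca' goto c→8
  8='dcac' goto ·  [P1 ends]

Failure links (BFS by depth):
  n1('c'): parent n0 fail=0; on 'c' 0 → fail=0;  out ∅∪∅=∅
  n5('d'): parent n0 fail=0; on 'd' 0 → fail=0;  out ∅∪∅=∅
  n2('ca'): parent n1 fail=0; on 'a' 0 → fail=0;  out ∅∪∅=∅
  n6('dc'): parent n5 fail=0; on 'c' 0 → fail=1;  out ∅∪∅=∅
  n3('cad'): parent n2 fail=0; on 'd' 0 → fail=5;  out ∅∪∅=∅
  n7('dca'): parent n6 fail=1; on 'a' 1 → fail=2;  out ∅∪∅=∅
  n4('cadd'): parent n3 fail=5; on 'd' 5→0 → fail=5;  out {0}∪∅={0}
  n8('dcac'): parent n7 fail=2; on 'c' 2→0 → fail=1;  out {1}∪∅={1}

Text stream:
i=0 'c': node 0→1
i=1 'd': node 1→5 ·f
i=2 'c': node 5→6
i=3 'a': node 6→7
i=4 'c': node 7→8  → match P1@[1:4]
i=5 'c': node 8→1 ·f
i=6 'a': node 1→2
i=7 'd': node 2→3
i=8 'd': node 3→4  → match P0@[5:8]
i=9 'b': node 4→0 ·f
i=10 'a': node 0→0
i=11 'a': node 0→0
i=12 'd': node 0→5
i=13 'd': node 5→5 ·f
i=14 'c': node 5→6
i=15 'a': node 6→7
i=16 'c': node 7→8  → match P1@[13:16]
i=17 'c': node 8→1 ·f
i=18 'a': node 1→2
i=19 'd': node 2→3
i=20 'd': node 3→4  → match P0@[17:20]
i=21 'b': node 4→0 ·f
i=22 'c': node 0→1
i=23 'a': node 1→2
i=24 'd': node 2→3
i=25 'd': node 3→4  → match P0@[22:25]
i=26 'b': node 4→0 ·f
i=27 'd': node 0→5
i=28 'd': node 5→5 ·f
i=29 'c': node 5→6
i=30 'a': node 6→7
i=31 'c': node 7→8  → match P1@[28:31]
i=32 'd': node 8→5 ·f
i=33 'd': node 5→5 ·f
i=34 'c': node 5→6
i=35 'a': node 6→7
i=36 'c': node 7→8  → match P1@[33:36]
i=37 'd': node 8→5 ·f
i=38 'c': node 5→6
i=39 'a': node 6→7
i=40 'c': node 7→8  → match P1@[37:40]
i=41 'c': node 8→1 ·f
i=42 'a': node 1→2
i=43 'd': node 2→3
i=44 'd': node 3→4  → match P0@[41:44]
i=45 'c': node 4→6 ·f
i=46 'd': node 6→5 ·f
i=47 'd': node 5→5 ·f

Matches: [[4,1],[8,0],[16,1],[20,0],[25,0],[31,1],[36,1],[40,1],[44,0]]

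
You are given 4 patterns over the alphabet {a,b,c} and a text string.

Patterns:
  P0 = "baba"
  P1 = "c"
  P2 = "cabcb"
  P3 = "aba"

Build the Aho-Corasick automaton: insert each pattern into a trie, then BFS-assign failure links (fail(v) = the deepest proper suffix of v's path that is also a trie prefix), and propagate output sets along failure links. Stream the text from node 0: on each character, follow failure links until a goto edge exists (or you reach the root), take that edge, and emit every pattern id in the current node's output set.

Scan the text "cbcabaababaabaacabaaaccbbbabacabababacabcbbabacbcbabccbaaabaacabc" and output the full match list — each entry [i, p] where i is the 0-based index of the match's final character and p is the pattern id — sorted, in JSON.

Build automaton:
Trie (insert patterns):
  n0 'ε': a→10 b→1 c→5
  n1 'b': a→2
  n2 'ba': b→3
  n3 'bab': a→4
  n4 'baba': ·  [P0 ends]
  n5 'c': a→6  [P1 ends]
  n6 'ca': b→7
  n7 'cab': c→8
  n8 'cabc': b→9
  n9 'cabcb': ·  [P2 ends]
  n10 'a': b→11
  n11 'ab': a→12
  n12 'aba': ·  [P3 ends]

Failure links (BFS by depth):
  n1('b'): parent n0 fail=0; on 'b' 0 → fail=0;  out ∅∪∅=∅
  n5('c'): parent n0 fail=0; on 'c' 0 → fail=0;  out {1}∪∅={1}
  n10('a'): parent n0 fail=0; on 'a' 0 → fail=0;  out ∅∪∅=∅
  n2('ba'): parent n1 fail=0; on 'a' 0 → fail=10;  out ∅∪∅=∅
  n6('ca'): parent n5 fail=0; on 'a' 0 → fail=10;  out ∅∪∅=∅
  n11('ab'): parent n10 fail=0; on 'b' 0 → fail=1;  out ∅∪∅=∅
  n3('bab'): parent n2 fail=10; on 'b' 10 → fail=11;  out ∅∪∅=∅
  n7('cab'): parent n6 fail=10; on 'b' 10 → fail=11;  out ∅∪∅=∅
  n12('aba'): parent n11 fail=1; on 'a' 1 → fail=2;  out {3}∪∅={3}
  n4('baba'): parent n3 fail=11; on 'a' 11 → fail=12;  out {0}∪{3}={0,3}
  n8('cabc'): parent n7 fail=11; on 'c' 11→1→0 → fail=5;  out ∅∪{1}={1}
  n9('cabcb'): parent n8 fail=5; on 'b' 5→0 → fail=1;  out {2}∪∅={2}

Scan:
pos 0 'c': at 5  → match P1@[0:0]
pos 1 'b': at 1 (fail-walked)
pos 2 'c': at 5 (fail-walked)  → match P1@[2:2]
pos 3 'a': at 6
pos 4 'b': at 7
pos 5 'a': at 12 (fail-walked)  → match P3@[3:5]
pos 6 'a': at 10 (fail-walked)
pos 7 'b': at 11
pos 8 'a': at 12  → match P3@[6:8]
pos 9 'b': at 3 (fail-walked)
pos 10 'a': at 4  → match P0@[7:10],P3@[8:10]
pos 11 'a': at 10 (fail-walked)
pos 12 'b': at 11
pos 13 'a': at 12  → match P3@[11:13]
pos 14 'a': at 10 (fail-walked)
pos 15 'c': at 5 (fail-walked)  → match P1@[15:15]
pos 16 'a': at 6
pos 17 'b': at 7
pos 18 'a': at 12 (fail-walked)  → match P3@[16:18]
pos 19 'a': at 10 (fail-walked)
pos 20 'a': at 10 (fail-walked)
pos 21 'c': at 5 (fail-walked)  → match P1@[21:21]
pos 22 'c': at 5 (fail-walked)  → match P1@[22:22]
pos 23 'b': at 1 (fail-walked)
pos 24 'b': at 1 (fail-walked)
pos 25 'b': at 1 (fail-walked)
pos 26 'a': at 2
pos 27 'b': at 3
pos 28 'a': at 4  → match P0@[25:28],P3@[26:28]
pos 29 'c': at 5 (fail-walked)  → match P1@[29:29]
pos 30 'a': at 6
pos 31 'b': at 7
pos 32 'a': at 12 (fail-walked)  → match P3@[30:32]
pos 33 'b': at 3 (fail-walked)
pos 34 'a': at 4  → match P0@[31:34],P3@[32:34]
pos 35 'b': at 3 (fail-walked)
pos 36 'a': at 4  → match P0@[33:36],P3@[34:36]
pos 37 'c': at 5 (fail-walked)  → match P1@[37:37]
pos 38 'a': at 6
pos 39 'b': at 7
pos 40 'c': at 8  → match P1@[40:40]
pos 41 'b': at 9  → match P2@[37:41]
pos 42 'b': at 1 (fail-walked)
pos 43 'a': at 2
pos 44 'b': at 3
pos 45 'a': at 4  → match P0@[42:45],P3@[43:45]
pos 46 'c': at 5 (fail-walked)  → match P1@[46:46]
pos 47 'b': at 1 (fail-walked)
pos 48 'c': at 5 (fail-walked)  → match P1@[48:48]
pos 49 'b': at 1 (fail-walked)
pos 50 'a': at 2
pos 51 'b': at 3
pos 52 'c': at 5 (fail-walked)  → match P1@[52:52]
pos 53 'c': at 5 (fail-walked)  → match P1@[53:53]
pos 54 'b': at 1 (fail-walked)
pos 55 'a': at 2
pos 56 'a': at 10 (fail-walked)
pos 57 'a': at 10 (fail-walked)
pos 58 'b': at 11
pos 59 'a': at 12  → match P3@[57:59]
pos 60 'a': at 10 (fail-walked)
pos 61 'c': at 5 (fail-walked)  → match P1@[61:61]
pos 62 'a': at 6
pos 63 'b': at 7
pos 64 'c': at 8  → match P1@[64:64]

Matches: [[0,1],[2,1],[5,3],[8,3],[10,0],[10,3],[13,3],[15,1],[18,3],[21,1],[22,1],[28,0],[28,3],[29,1],[32,3],[34,0],[34,3],[36,0],[36,3],[37,1],[40,1],[41,2],[45,0],[45,3],[46,1],[48,1],[52,1],[53,1],[59,3],[61,1],[64,1]]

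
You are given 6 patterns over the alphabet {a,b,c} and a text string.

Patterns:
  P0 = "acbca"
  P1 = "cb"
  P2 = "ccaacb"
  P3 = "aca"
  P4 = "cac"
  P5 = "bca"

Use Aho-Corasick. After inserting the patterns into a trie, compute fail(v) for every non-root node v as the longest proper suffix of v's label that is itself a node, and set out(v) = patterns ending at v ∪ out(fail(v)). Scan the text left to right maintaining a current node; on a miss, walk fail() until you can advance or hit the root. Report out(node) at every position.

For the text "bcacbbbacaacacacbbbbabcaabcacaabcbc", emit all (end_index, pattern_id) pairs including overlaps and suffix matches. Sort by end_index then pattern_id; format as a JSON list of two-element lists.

Construct AC machine:
Trie nodes:
  n0 'ε': a→1 b→16 c→6
  n1 'a': c→2
  n2 'ac': a→13 b→3
  n3 'acb': c→4
  n4 'acbc': a→5
  n5 'acbca': ·  [P0 ends]
  n6 'c': a→14 b→7 c→8
  n7 'cb': ·  [P1 ends]
  n8 'cc': a→9
  n9 'cca': a→10
  n10 'ccaa': c→11
  n11 'ccaac': b→12
  n12 'ccaacb': ·  [P2 ends]
  n13 'aca': ·  [P3 ends]
  n14 'ca': c→15
  n15 'cac': ·  [P4 ends]
  n16 'b': c→17
  n17 'bc': a→18
  n18 'bca': ·  [P5 ends]

Failure links (BFS by depth):
  n1('a'): parent n0 fail=0; on 'a' 0 → fail=0;  out ∅∪∅=∅
  n6('c'): parent n0 fail=0; on 'c' 0 → fail=0;  out ∅∪∅=∅
  n16('b'): parent n0 fail=0; on 'b' 0 → fail=0;  out ∅∪∅=∅
  n2('ac'): parent n1 fail=0; on 'c' 0 → fail=6;  out ∅∪∅=∅
  n7('cb'): parent n6 fail=0; on 'b' 0 → fail=16;  out {1}∪∅={1}
  n8('cc'): parent n6 fail=0; on 'c' 0 → fail=6;  out ∅∪∅=∅
  n14('ca'): parent n6 fail=0; on 'a' 0 → fail=1;  out ∅∪∅=∅
  n17('bc'): parent n16 fail=0; on 'c' 0 → fail=6;  out ∅∪∅=∅
  n3('acb'): parent n2 fail=6; on 'b' 6 → fail=7;  out ∅∪{1}={1}
  n9('cca'): parent n8 fail=6; on 'a' 6 → fail=14;  out ∅∪∅=∅
  n13('aca'): parent n2 fail=6; on 'a' 6 → fail=14;  out {3}∪∅={3}
  n15('cac'): parent n14 fail=1; on 'c' 1 → fail=2;  out {4}∪∅={4}
  n18('bca'): parent n17 fail=6; on 'a' 6 → fail=14;  out {5}∪∅={5}
  n4('acbc'): parent n3 fail=7; on 'c' 7→16 → fail=17;  out ∅∪∅=∅
  n10('ccaa'): parent n9 fail=14; on 'a' 14→1→0 → fail=1;  out ∅∪∅=∅
  n5('acbca'): parent n4 fail=17; on 'a' 17 → fail=18;  out {0}∪{5}={0,5}
  n11('ccaac'): parent n10 fail=1; on 'c' 1 → fail=2;  out ∅∪∅=∅
  n12('ccaacb'): parent n11 fail=2; on 'b' 2 → fail=3;  out {2}∪{1}={1,2}

Run:
i=0 'b': node 0→16
i=1 'c': node 16→17
i=2 'a': node 17→18  → match P5@[0:2]
i=3 'c': node 18→15 ·f  → match P4@[1:3]
i=4 'b': node 15→3 ·f  → match P1@[3:4]
i=5 'b': node 3→16 ·f
i=6 'b': node 16→16 ·f
i=7 'a': node 16→1 ·f
i=8 'c': node 1→2
i=9 'a': node 2→13  → match P3@[7:9]
i=10 'a': node 13→1 ·f
i=11 'c': node 1→2
i=12 'a': node 2→13  → match P3@[10:12]
i=13 'c': node 13→15 ·f  → match P4@[11:13]
i=14 'a': node 15→13 ·f  → match P3@[12:14]
i=15 'c': node 13→15 ·f  → match P4@[13:15]
i=16 'b': node 15→3 ·f  → match P1@[15:16]
i=17 'b': node 3→16 ·f
i=18 'b': node 16→16 ·f
i=19 'b': node 16→16 ·f
i=20 'a': node 16→1 ·f
i=21 'b': node 1→16 ·f
i=22 'c': node 16→17
i=23 'a': node 17→18  → match P5@[21:23]
i=24 'a': node 18→1 ·f
i=25 'b': node 1→16 ·f
i=26 'c': node 16→17
i=27 'a': node 17→18  → match P5@[25:27]
i=28 'c': node 18→15 ·f  → match P4@[26:28]
i=29 'a': node 15→13 ·f  → match P3@[27:29]
i=30 'a': node 13→1 ·f
i=31 'b': node 1→16 ·f
i=32 'c': node 16→17
i=33 'b': node 17→7 ·f  → match P1@[32:33]
i=34 'c': node 7→17 ·f

Matches: [[2,5],[3,4],[4,1],[9,3],[12,3],[13,4],[14,3],[15,4],[16,1],[23,5],[27,5],[28,4],[29,3],[33,1]]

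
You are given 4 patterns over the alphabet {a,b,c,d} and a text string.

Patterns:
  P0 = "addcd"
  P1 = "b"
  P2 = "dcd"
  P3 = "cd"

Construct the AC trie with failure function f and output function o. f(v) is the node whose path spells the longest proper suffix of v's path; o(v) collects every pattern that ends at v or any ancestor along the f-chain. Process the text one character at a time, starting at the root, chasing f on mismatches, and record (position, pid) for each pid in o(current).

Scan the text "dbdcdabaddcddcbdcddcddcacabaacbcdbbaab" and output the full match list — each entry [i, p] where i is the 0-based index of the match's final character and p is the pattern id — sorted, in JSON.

Construct AC machine:
Trie (insert patterns):
  0='ε' goto a→1 b→6 c→10 d→7
  1='a' goto d→2
  2='ad' goto d→3
  3='add' goto c→4
  4='addc' goto d→5
  5='addcd' goto ·  ←P0
  6='b' goto ·  ←P1
  7='d' goto c→8
  8='dc' goto d→9
  9='dcd' goto ·  ←P2
  10='c' goto d→11
  11='cd' goto ·  ←P3

Failure links (BFS by depth):
  n1('a'): parent n0 fail=0; on 'a' 0 → fail=0;  out ∅∪∅=∅
  n6('b'): parent n0 fail=0; on 'b' 0 → fail=0;  out {1}∪∅={1}
  n7('d'): parent n0 fail=0; on 'd' 0 → fail=0;  out ∅∪∅=∅
  n10('c'): parent n0 fail=0; on 'c' 0 → fail=0;  out ∅∪∅=∅
  n2('ad'): parent n1 fail=0; on 'd' 0 → fail=7;  out ∅∪∅=∅
  n8('dc'): parent n7 fail=0; on 'c' 0 → fail=10;  out ∅∪∅=∅
  n11('cd'): parent n10 fail=0; on 'd' 0 → fail=7;  out {3}∪∅={3}
  n3('add'): parent n2 fail=7; on 'd' 7→0 → fail=7;  out ∅∪∅=∅
  n9('dcd'): parent n8 fail=10; on 'd' 10 → fail=11;  out {2}∪{3}={2,3}
  n4('addc'): parent n3 fail=7; on 'c' 7 → fail=8;  out ∅∪∅=∅
  n5('addcd'): parent n4 fail=8; on 'd' 8 → fail=9;  out {0}∪{2,3}={0,2,3}

Scan:
i=0 'd': node 0→7
i=1 'b': node 7→6 ·f  → match P1@[1:1]
i=2 'd': node 6→7 ·f
i=3 'c': node 7→8
i=4 'd': node 8→9  → match P2@[2:4],P3@[3:4]
i=5 'a': node 9→1 ·f
i=6 'b': node 1→6 ·f  → match P1@[6:6]
i=7 'a': node 6→1 ·f
i=8 'd': node 1→2
i=9 'd': node 2→3
i=10 'c': node 3→4
i=11 'd': node 4→5  → match P0@[7:11],P2@[9:11],P3@[10:11]
i=12 'd': node 5→7 ·f
i=13 'c': node 7→8
i=14 'b': node 8→6 ·f  → match P1@[14:14]
i=15 'd': node 6→7 ·f
i=16 'c': node 7→8
i=17 'd': node 8→9  → match P2@[15:17],P3@[16:17]
i=18 'd': node 9→7 ·f
i=19 'c': node 7→8
i=20 'd': node 8→9  → match P2@[18:20],P3@[19:20]
i=21 'd': node 9→7 ·f
i=22 'c': node 7→8
i=23 'a': node 8→1 ·f
i=24 'c': node 1→10 ·f
i=25 'a': node 10→1 ·f
i=26 'b': node 1→6 ·f  → match P1@[26:26]
i=27 'a': node 6→1 ·f
i=28 'a': node 1→1 ·f
i=29 'c': node 1→10 ·f
i=30 'b': node 10→6 ·f  → match P1@[30:30]
i=31 'c': node 6→10 ·f
i=32 'd': node 10→11  → match P3@[31:32]
i=33 'b': node 11→6 ·f  → match P1@[33:33]
i=34 'b': node 6→6 ·f  → match P1@[34:34]
i=35 'a': node 6→1 ·f
i=36 'a': node 1→1 ·f
i=37 'b': node 1→6 ·f  → match P1@[37:37]

Result: [[1,1],[4,2],[4,3],[6,1],[11,0],[11,2],[11,3],[14,1],[17,2],[17,3],[20,2],[20,3],[26,1],[30,1],[32,3],[33,1],[34,1],[37,1]]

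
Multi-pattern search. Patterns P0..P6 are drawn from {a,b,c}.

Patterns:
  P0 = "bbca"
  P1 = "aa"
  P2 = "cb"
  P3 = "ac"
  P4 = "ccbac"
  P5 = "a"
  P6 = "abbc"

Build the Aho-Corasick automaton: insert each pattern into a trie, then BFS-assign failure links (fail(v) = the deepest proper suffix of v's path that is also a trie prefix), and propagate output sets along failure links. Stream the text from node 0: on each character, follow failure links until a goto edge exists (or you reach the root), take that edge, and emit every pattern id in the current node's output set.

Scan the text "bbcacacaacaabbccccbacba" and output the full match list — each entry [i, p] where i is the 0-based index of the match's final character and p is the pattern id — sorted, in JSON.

Build:
Trie (insert patterns):
  n0 'ε': a→5 b→1 c→7
  n1 'b': b→2
  n2 'bb': c→3
  n3 'bbc': a→4
  n4 'bbca': ·  [P0 ends]
  n5 'a': a→6 b→14 c→9  [P5 ends]
  n6 'aa': ·  [P1 ends]
  n7 'c': b→8 c→10
  n8 'cb': ·  [P2 ends]
  n9 'ac': ·  [P3 ends]
  n10 'cc': b→11
  n11 'ccb': a→12
  n12 'ccba': c→13
  n13 'ccbac': ·  [P4 ends]
  n14 'ab': b→15
  n15 'abb': c→16
  n16 'abbc': ·  [P6 ends]

Failure links (BFS by depth):
  n1('b'): parent n0 fail=0; on 'b' 0 → fail=0;  out ∅∪∅=∅
  n5('a'): parent n0 fail=0; on 'a' 0 → fail=0;  out {5}∪∅={5}
  n7('c'): parent n0 fail=0; on 'c' 0 → fail=0;  out ∅∪∅=∅
  n2('bb'): parent n1 fail=0; on 'b' 0 → fail=1;  out ∅∪∅=∅
  n6('aa'): parent n5 fail=0; on 'a' 0 → fail=5;  out {1}∪{5}={1,5}
  n8('cb'): parent n7 fail=0; on 'b' 0 → fail=1;  out {2}∪∅={2}
  n9('ac'): parent n5 fail=0; on 'c' 0 → fail=7;  out {3}∪∅={3}
  n10('cc'): parent n7 fail=0; on 'c' 0 → fail=7;  out ∅∪∅=∅
  n14('ab'): parent n5 fail=0; on 'b' 0 → fail=1;  out ∅∪∅=∅
  n3('bbc'): parent n2 fail=1; on 'c' 1→0 → fail=7;  out ∅∪∅=∅
  n11('ccb'): parent n10 fail=7; on 'b' 7 → fail=8;  out ∅∪{2}={2}
  n15('abb'): parent n14 fail=1; on 'b' 1 → fail=2;  out ∅∪∅=∅
  n4('bbca'): parent n3 fail=7; on 'a' 7→0 → fail=5;  out {0}∪{5}={0,5}
  n12('ccba'): parent n11 fail=8; on 'a' 8→1→0 → fail=5;  out ∅∪{5}={5}
  n16('abbc'): parent n15 fail=2; on 'c' 2 → fail=3;  out {6}∪∅={6}
  n13('ccbac'): parent n12 fail=5; on 'c' 5 → fail=9;  out {4}∪{3}={3,4}

Text stream:
i=0 'b': node 0→1
i=1 'b': node 1→2
i=2 'c': node 2→3
i=3 'a': node 3→4  emit P0@[0:3],P5@[3:3]
i=4 'c': node 4→9 (via fail)  emit P3@[3:4]
i=5 'a': node 9→5 (via fail)  emit P5@[5:5]
i=6 'c': node 5→9  emit P3@[5:6]
i=7 'a': node 9→5 (via fail)  emit P5@[7:7]
i=8 'a': node 5→6  emit P1@[7:8],P5@[8:8]
i=9 'c': node 6→9 (via fail)  emit P3@[8:9]
i=10 'a': node 9→5 (via fail)  emit P5@[10:10]
i=11 'a': node 5→6  emit P1@[10:11],P5@[11:11]
i=12 'b': node 6→14 (via fail)
i=13 'b': node 14→15
i=14 'c': node 15→16  emit P6@[11:14]
i=15 'c': node 16→10 (via fail)
i=16 'c': node 10→10 (via fail)
i=17 'c': node 10→10 (via fail)
i=18 'b': node 10→11  emit P2@[17:18]
i=19 'a': node 11→12  emit P5@[19:19]
i=20 'c': node 12→13  emit P3@[19:20],P4@[16:20]
i=21 'b': node 13→8 (via fail)  emit P2@[20:21]
i=22 'a': node 8→5 (via fail)  emit P5@[22:22]

Matches: [[3,0],[3,5],[4,3],[5,5],[6,3],[7,5],[8,1],[8,5],[9,3],[10,5],[11,1],[11,5],[14,6],[18,2],[19,5],[20,3],[20,4],[21,2],[22,5]]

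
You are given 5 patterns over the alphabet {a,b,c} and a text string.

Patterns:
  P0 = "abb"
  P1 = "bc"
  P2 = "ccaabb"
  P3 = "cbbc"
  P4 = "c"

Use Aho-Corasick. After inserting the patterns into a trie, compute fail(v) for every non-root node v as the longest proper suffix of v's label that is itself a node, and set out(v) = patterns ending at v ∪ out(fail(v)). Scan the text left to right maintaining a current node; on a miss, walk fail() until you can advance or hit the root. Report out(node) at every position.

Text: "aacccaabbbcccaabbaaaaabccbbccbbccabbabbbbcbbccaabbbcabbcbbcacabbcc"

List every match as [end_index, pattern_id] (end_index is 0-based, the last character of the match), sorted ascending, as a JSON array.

Build automaton:
Trie (insert patterns):
  n0 'ε': a→1 b→4 c→6
  n1 'a': b→2
  n2 'ab': b→3
  n3 'abb': ·  [P0 ends]
  n4 'b': c→5
  n5 'bc': ·  [P1 ends]
  n6 'c': b→12 c→7  [P4 ends]
  n7 'cc': a→8
  n8 'cca': a→9
  n9 'ccaa': b→10
  n10 'ccaab': b→11
  n11 'ccaabb': ·  [P2 ends]
  n12 'cb': b→13
  n13 'cbb': c→14
  n14 'cbbc': ·  [P3 ends]

Failure links (BFS by depth):
  fail(1) 'a': from fail(0)=0 chase 'a': 0 ⇒ 0;  out=∅∪out(0)=∅
  fail(4) 'b': from fail(0)=0 chase 'b': 0 ⇒ 0;  out=∅∪out(0)=∅
  fail(6) 'c': from fail(0)=0 chase 'c': 0 ⇒ 0;  out={4}∪out(0)={4}
  fail(2) 'ab': from fail(1)=0 chase 'b': 0 ⇒ 4;  out=∅∪out(4)=∅
  fail(5) 'bc': from fail(4)=0 chase 'c': 0 ⇒ 6;  out={1}∪out(6)={1,4}
  fail(7) 'cc': from fail(6)=0 chase 'c': 0 ⇒ 6;  out=∅∪out(6)={4}
  fail(12) 'cb': from fail(6)=0 chase 'b': 0 ⇒ 4;  out=∅∪out(4)=∅
  fail(3) 'abb': from fail(2)=4 chase 'b': 4→0 ⇒ 4;  out={0}∪out(4)={0}
  fail(8) 'cca': from fail(7)=6 chase 'a': 6→0 ⇒ 1;  out=∅∪out(1)=∅
  fail(13) 'cbb': from fail(12)=4 chase 'b': 4→0 ⇒ 4;  out=∅∪out(4)=∅
  fail(9) 'ccaa': from fail(8)=1 chase 'a': 1→0 ⇒ 1;  out=∅∪out(1)=∅
  fail(14) 'cbbc': from fail(13)=4 chase 'c': 4 ⇒ 5;  out={3}∪out(5)={1,3,4}
  fail(10) 'ccaab': from fail(9)=1 chase 'b': 1 ⇒ 2;  out=∅∪out(2)=∅
  fail(11) 'ccaabb': from fail(10)=2 chase 'b': 2 ⇒ 3;  out={2}∪out(3)={0,2}

Run:
i=0 'a': node 0→1
i=1 'a': node 1→1 (via fail)
i=2 'c': node 1→6 (via fail)  → match P4@[2:2]
i=3 'c': node 6→7  → match P4@[3:3]
i=4 'c': node 7→7 (via fail)  → match P4@[4:4]
i=5 'a': node 7→8
i=6 'a': node 8→9
i=7 'b': node 9→10
i=8 'b': node 10→11  → match P0@[6:8],P2@[3:8]
i=9 'b': node 11→4 (via fail)
i=10 'c': node 4→5  → match P1@[9:10],P4@[10:10]
i=11 'c': node 5→7 (via fail)  → match P4@[11:11]
i=12 'c': node 7→7 (via fail)  → match P4@[12:12]
i=13 'a': node 7→8
i=14 'a': node 8→9
i=15 'b': node 9→10
i=16 'b': node 10→11  → match P0@[14:16],P2@[11:16]
i=17 'a': node 11→1 (via fail)
i=18 'a': node 1→1 (via fail)
i=19 'a': node 1→1 (via fail)
i=20 'a': node 1→1 (via fail)
i=21 'a': node 1→1 (via fail)
i=22 'b': node 1→2
i=23 'c': node 2→5 (via fail)  → match P1@[22:23],P4@[23:23]
i=24 'c': node 5→7 (via fail)  → match P4@[24:24]
i=25 'b': node 7→12 (via fail)
i=26 'b': node 12→13
i=27 'c': node 13→14  → match P1@[26:27],P3@[24:27],P4@[27:27]
i=28 'c': node 14→7 (via fail)  → match P4@[28:28]
i=29 'b': node 7→12 (via fail)
i=30 'b': node 12→13
i=31 'c': node 13→14  → match P1@[30:31],P3@[28:31],P4@[31:31]
i=32 'c': node 14→7 (via fail)  → match P4@[32:32]
i=33 'a': node 7→8
i=34 'b': node 8→2 (via fail)
i=35 'b': node 2→3  → match P0@[33:35]
i=36 'a': node 3→1 (via fail)
i=37 'b': node 1→2
i=38 'b': node 2→3  → match P0@[36:38]
i=39 'b': node 3→4 (via fail)
i=40 'b': node 4→4 (via fail)
i=41 'c': node 4→5  → match P1@[40:41],P4@[41:41]
i=42 'b': node 5→12 (via fail)
i=43 'b': node 12→13
i=44 'c': node 13→14  → match P1@[43:44],P3@[41:44],P4@[44:44]
i=45 'c': node 14→7 (via fail)  → match P4@[45:45]
i=46 'a': node 7→8
i=47 'a': node 8→9
i=48 'b': node 9→10
i=49 'b': node 10→11  → match P0@[47:49],P2@[44:49]
i=50 'b': node 11→4 (via fail)
i=51 'c': node 4→5  → match P1@[50:51],P4@[51:51]
i=52 'a': node 5→1 (via fail)
i=53 'b': node 1→2
i=54 'b': node 2→3  → match P0@[52:54]
i=55 'c': node 3→5 (via fail)  → match P1@[54:55],P4@[55:55]
i=56 'b': node 5→12 (via fail)
i=57 'b': node 12→13
i=58 'c': node 13→14  → match P1@[57:58],P3@[55:58],P4@[58:58]
i=59 'a': node 14→1 (via fail)
i=60 'c': node 1→6 (via fail)  → match P4@[60:60]
i=61 'a': node 6→1 (via fail)
i=62 'b': node 1→2
i=63 'b': node 2→3  → match P0@[61:63]
i=64 'c': node 3→5 (via fail)  → match P1@[63:64],P4@[64:64]
i=65 'c': node 5→7 (via fail)  → match P4@[65:65]

Matches: [[2,4],[3,4],[4,4],[8,0],[8,2],[10,1],[10,4],[11,4],[12,4],[16,0],[16,2],[23,1],[23,4],[24,4],[27,1],[27,3],[27,4],[28,4],[31,1],[31,3],[31,4],[32,4],[35,0],[38,0],[41,1],[41,4],[44,1],[44,3],[44,4],[45,4],[49,0],[49,2],[51,1],[51,4],[54,0],[55,1],[55,4],[58,1],[58,3],[58,4],[60,4],[63,0],[64,1],[64,4],[65,4]]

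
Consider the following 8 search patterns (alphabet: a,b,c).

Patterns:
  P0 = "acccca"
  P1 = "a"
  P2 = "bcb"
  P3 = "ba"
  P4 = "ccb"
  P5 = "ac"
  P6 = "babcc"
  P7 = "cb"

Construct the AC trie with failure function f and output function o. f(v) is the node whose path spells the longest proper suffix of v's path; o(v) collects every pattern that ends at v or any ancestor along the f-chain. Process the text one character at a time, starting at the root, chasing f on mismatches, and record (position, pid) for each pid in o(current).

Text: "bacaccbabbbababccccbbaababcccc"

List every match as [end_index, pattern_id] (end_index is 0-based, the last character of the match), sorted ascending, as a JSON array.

Build:
Trie nodes:
  0='ε' goto a→1 b→7 c→11
  1='a' goto c→2  ←P1
  2='ac' goto c→3  ←P5
  3='acc' goto c→4
  4='accc' goto c→5
  5='acccc' goto a→6
  6='acccca' goto ·  ←P0
  7='b' goto a→10 c→8
  8='bc' goto b→9
  9='bcb' goto ·  ←P2
  10='ba' goto b→14  ←P3
  11='c' goto b→17 c→12
  12='cc' goto b→13
  13='ccb' goto ·  ←P4
  14='bab' goto c→15
  15='babc' goto c→16
  16='babcc' goto ·  ←P6
  17='cb' goto ·  ←P7

Failure links (BFS by depth):
  n1('a'): parent n0 fail=0; on 'a' 0 → fail=0;  out {1}∪∅={1}
  n7('b'): parent n0 fail=0; on 'b' 0 → fail=0;  out ∅∪∅=∅
  n11('c'): parent n0 fail=0; on 'c' 0 → fail=0;  out ∅∪∅=∅
  n2('ac'): parent n1 fail=0; on 'c' 0 → fail=11;  out {5}∪∅={5}
  n8('bc'): parent n7 fail=0; on 'c' 0 → fail=11;  out ∅∪∅=∅
  n10('ba'): parent n7 fail=0; on 'a' 0 → fail=1;  out {3}∪{1}={1,3}
  n12('cc'): parent n11 fail=0; on 'c' 0 → fail=11;  out ∅∪∅=∅
  n17('cb'): parent n11 fail=0; on 'b' 0 → fail=7;  out {7}∪∅={7}
  n3('acc'): parent n2 fail=11; on 'c' 11 → fail=12;  out ∅∪∅=∅
  n9('bcb'): parent n8 fail=11; on 'b' 11 → fail=17;  out {2}∪{7}={2,7}
  n13('ccb'): parent n12 fail=11; on 'b' 11 → fail=17;  out {4}∪{7}={4,7}
  n14('bab'): parent n10 fail=1; on 'b' 1→0 → fail=7;  out ∅∪∅=∅
  n4('accc'): parent n3 fail=12; on 'c' 12→11 → fail=12;  out ∅∪∅=∅
  n15('babc'): parent n14 fail=7; on 'c' 7 → fail=8;  out ∅∪∅=∅
  n5('acccc'): parent n4 fail=12; on 'c' 12→11 → fail=12;  out ∅∪∅=∅
  n16('babcc'): parent n15 fail=8; on 'c' 8→11 → fail=12;  out {6}∪∅={6}
  n6('acccca'): parent n5 fail=12; on 'a' 12→11→0 → fail=1;  out {0}∪{1}={0,1}

Text stream:
i=0 'b': node 0→7
i=1 'a': node 7→10  → match P1@[1:1],P3@[0:1]
i=2 'c': node 10→2 (via fail)  → match P5@[1:2]
i=3 'a': node 2→1 (via fail)  → match P1@[3:3]
i=4 'c': node 1→2  → match P5@[3:4]
i=5 'c': node 2→3
i=6 'b': node 3→13 (via fail)  → match P4@[4:6],P7@[5:6]
i=7 'a': node 13→10 (via fail)  → match P1@[7:7],P3@[6:7]
i=8 'b': node 10→14
i=9 'b': node 14→7 (via fail)
i=10 'b': node 7→7 (via fail)
i=11 'a': node 7→10  → match P1@[11:11],P3@[10:11]
i=12 'b': node 10→14
i=13 'a': node 14→10 (via fail)  → match P1@[13:13],P3@[12:13]
i=14 'b': node 10→14
i=15 'c': node 14→15
i=16 'c': node 15→16  → match P6@[12:16]
i=17 'c': node 16→12 (via fail)
i=18 'c': node 12→12 (via fail)
i=19 'b': node 12→13  → match P4@[17:19],P7@[18:19]
i=20 'b': node 13→7 (via fail)
i=21 'a': node 7→10  → match P1@[21:21],P3@[20:21]
i=22 'a': node 10→1 (via fail)  → match P1@[22:22]
i=23 'b': node 1→7 (via fail)
i=24 'a': node 7→10  → match P1@[24:24],P3@[23:24]
i=25 'b': node 10→14
i=26 'c': node 14→15
i=27 'c': node 15→16  → match P6@[23:27]
i=28 'c': node 16→12 (via fail)
i=29 'c': node 12→12 (via fail)

All matches (sorted): [[1,1],[1,3],[2,5],[3,1],[4,5],[6,4],[6,7],[7,1],[7,3],[11,1],[11,3],[13,1],[13,3],[16,6],[19,4],[19,7],[21,1],[21,3],[22,1],[24,1],[24,3],[27,6]]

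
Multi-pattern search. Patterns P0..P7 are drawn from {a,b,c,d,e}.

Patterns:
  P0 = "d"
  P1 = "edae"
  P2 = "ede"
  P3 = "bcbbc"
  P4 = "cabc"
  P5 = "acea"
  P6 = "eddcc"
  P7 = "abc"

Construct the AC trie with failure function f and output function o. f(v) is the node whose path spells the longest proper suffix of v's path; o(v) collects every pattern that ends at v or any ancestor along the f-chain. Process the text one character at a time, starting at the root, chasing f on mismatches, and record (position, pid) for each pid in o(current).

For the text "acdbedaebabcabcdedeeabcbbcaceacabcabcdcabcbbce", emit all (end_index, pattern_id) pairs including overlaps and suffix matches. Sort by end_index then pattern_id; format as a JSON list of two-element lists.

Build:
Trie nodes:
  n0 'ε': a→16 b→7 c→12 d→1 e→2
  n1 'd': ·  [P0 ends]
  n2 'e': d→3
  n3 'ed': a→4 d→20 e→6
  n4 'eda': e→5
  n5 'edae': ·  [P1 ends]
  n6 'ede': ·  [P2 ends]
  n7 'b': c→8
  n8 'bc': b→9
  n9 'bcb': b→10
  n10 'bcbb': c→11
  n11 'bcbbc': ·  [P3 ends]
  n12 'c': a→13
  n13 'ca': b→14
  n14 'cab': c→15
  n15 'cabc': ·  [P4 ends]
  n16 'a': b→23 c→17
  n17 'ac': e→18
  n18 'ace': a→19
  n19 'acea': ·  [P5 ends]
  n20 'edd': c→21
  n21 'eddc': c→22
  n22 'eddcc': ·  [P6 ends]
  n23 'ab': c→24
  n24 'abc': ·  [P7 ends]

BFS fail/out derivation:
  fail(1) 'd': from fail(0)=0 chase 'd': 0 ⇒ 0;  out={0}∪out(0)={0}
  fail(2) 'e': from fail(0)=0 chase 'e': 0 ⇒ 0;  out=∅∪out(0)=∅
  fail(7) 'b': from fail(0)=0 chase 'b': 0 ⇒ 0;  out=∅∪out(0)=∅
  fail(12) 'c': from fail(0)=0 chase 'c': 0 ⇒ 0;  out=∅∪out(0)=∅
  fail(16) 'a': from fail(0)=0 chase 'a': 0 ⇒ 0;  out=∅∪out(0)=∅
  fail(3) 'ed': from fail(2)=0 chase 'd': 0 ⇒ 1;  out=∅∪out(1)={0}
  fail(8) 'bc': from fail(7)=0 chase 'c': 0 ⇒ 12;  out=∅∪out(12)=∅
  fail(13) 'ca': from fail(12)=0 chase 'a': 0 ⇒ 16;  out=∅∪out(16)=∅
  fail(17) 'ac': from fail(16)=0 chase 'c': 0 ⇒ 12;  out=∅∪out(12)=∅
  fail(23) 'ab': from fail(16)=0 chase 'b': 0 ⇒ 7;  out=∅∪out(7)=∅
  fail(4) 'eda': from fail(3)=1 chase 'a': 1→0 ⇒ 16;  out=∅∪out(16)=∅
  fail(6) 'ede': from fail(3)=1 chase 'e': 1→0 ⇒ 2;  out={2}∪out(2)={2}
  fail(9) 'bcb': from fail(8)=12 chase 'b': 12→0 ⇒ 7;  out=∅∪out(7)=∅
  fail(14) 'cab': from fail(13)=16 chase 'b': 16 ⇒ 23;  out=∅∪out(23)=∅
  fail(18) 'ace': from fail(17)=12 chase 'e': 12→0 ⇒ 2;  out=∅∪out(2)=∅
  fail(20) 'edd': from fail(3)=1 chase 'd': 1→0 ⇒ 1;  out=∅∪out(1)={0}
  fail(24) 'abc': from fail(23)=7 chase 'c': 7 ⇒ 8;  out={7}∪out(8)={7}
  fail(5) 'edae': from fail(4)=16 chase 'e': 16→0 ⇒ 2;  out={1}∪out(2)={1}
  fail(10) 'bcbb': from fail(9)=7 chase 'b': 7→0 ⇒ 7;  out=∅∪out(7)=∅
  fail(15) 'cabc': from fail(14)=23 chase 'c': 23 ⇒ 24;  out={4}∪out(24)={4,7}
  fail(19) 'acea': from fail(18)=2 chase 'a': 2→0 ⇒ 16;  out={5}∪out(16)={5}
  fail(21) 'eddc': from fail(20)=1 chase 'c': 1→0 ⇒ 12;  out=∅∪out(12)=∅
  fail(11) 'bcbbc': from fail(10)=7 chase 'c': 7 ⇒ 8;  out={3}∪out(8)={3}
  fail(22) 'eddcc': from fail(21)=12 chase 'c': 12→0 ⇒ 12;  out={6}∪out(12)={6}

Run:
[0] read 'a'  n0⇒n16
[1] read 'c'  n16⇒n17
[2] read 'd'  n17⇒n1 (fail-walked)  ** P0@[2:2]
[3] read 'b'  n1⇒n7 (fail-walked)
[4] read 'e'  n7⇒n2 (fail-walked)
[5] read 'd'  n2⇒n3  ** P0@[5:5]
[6] read 'a'  n3⇒n4
[7] read 'e'  n4⇒n5  ** P1@[4:7]
[8] read 'b'  n5⇒n7 (fail-walked)
[9] read 'a'  n7⇒n16 (fail-walked)
[10] read 'b'  n16⇒n23
[11] read 'c'  n23⇒n24  ** P7@[9:11]
[12] read 'a'  n24⇒n13 (fail-walked)
[13] read 'b'  n13⇒n14
[14] read 'c'  n14⇒n15  ** P4@[11:14],P7@[12:14]
[15] read 'd'  n15⇒n1 (fail-walked)  ** P0@[15:15]
[16] read 'e'  n1⇒n2 (fail-walked)
[17] read 'd'  n2⇒n3  ** P0@[17:17]
[18] read 'e'  n3⇒n6  ** P2@[16:18]
[19] read 'e'  n6⇒n2 (fail-walked)
[20] read 'a'  n2⇒n16 (fail-walked)
[21] read 'b'  n16⇒n23
[22] read 'c'  n23⇒n24  ** P7@[20:22]
[23] read 'b'  n24⇒n9 (fail-walked)
[24] read 'b'  n9⇒n10
[25] read 'c'  n10⇒n11  ** P3@[21:25]
[26] read 'a'  n11⇒n13 (fail-walked)
[27] read 'c'  n13⇒n17 (fail-walked)
[28] read 'e'  n17⇒n18
[29] read 'a'  n18⇒n19  ** P5@[26:29]
[30] read 'c'  n19⇒n17 (fail-walked)
[31] read 'a'  n17⇒n13 (fail-walked)
[32] read 'b'  n13⇒n14
[33] read 'c'  n14⇒n15  ** P4@[30:33],P7@[31:33]
[34] read 'a'  n15⇒n13 (fail-walked)
[35] read 'b'  n13⇒n14
[36] read 'c'  n14⇒n15  ** P4@[33:36],P7@[34:36]
[37] read 'd'  n15⇒n1 (fail-walked)  ** P0@[37:37]
[38] read 'c'  n1⇒n12 (fail-walked)
[39] read 'a'  n12⇒n13
[40] read 'b'  n13⇒n14
[41] read 'c'  n14⇒n15  ** P4@[38:41],P7@[39:41]
[42] read 'b'  n15⇒n9 (fail-walked)
[43] read 'b'  n9⇒n10
[44] read 'c'  n10⇒n11  ** P3@[40:44]
[45] read 'e'  n11⇒n2 (fail-walked)

Result: [[2,0],[5,0],[7,1],[11,7],[14,4],[14,7],[15,0],[17,0],[18,2],[22,7],[25,3],[29,5],[33,4],[33,7],[36,4],[36,7],[37,0],[41,4],[41,7],[44,3]]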